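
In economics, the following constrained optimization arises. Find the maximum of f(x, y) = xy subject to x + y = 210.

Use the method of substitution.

Substitute y = 210 - x into f(x,y) = xy:
g(x) = x(210 - x) = 210x - x^2
g'(x) = 210 - 2x = 0  =>  x = 105
y = 210 - 105 = 105
Maximum value = 105 * 105 = 11025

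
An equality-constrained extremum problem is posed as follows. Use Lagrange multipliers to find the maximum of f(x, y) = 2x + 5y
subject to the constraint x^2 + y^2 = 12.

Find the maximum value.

Set up Lagrange conditions: grad f = lambda * grad g
  2 = 2*lambda*x
  5 = 2*lambda*y
From these: x/y = 2/5, so x = 2t, y = 5t for some t.
Substitute into constraint: (2t)^2 + (5t)^2 = 12
  t^2 * 29 = 12
  t = sqrt(12/29)
Maximum = 2*x + 5*y = (2^2 + 5^2)*t = 29 * sqrt(12/29) = sqrt(348)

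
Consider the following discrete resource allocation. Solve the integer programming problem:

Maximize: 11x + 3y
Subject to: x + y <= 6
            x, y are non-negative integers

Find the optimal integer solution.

Objective: 11x + 3y, constraint: x + y <= 6
Coefficient of x is 11 >= coefficient of y is 3, so allocate the entire budget to x.
Optimal: x = 6, y = 0, value = 66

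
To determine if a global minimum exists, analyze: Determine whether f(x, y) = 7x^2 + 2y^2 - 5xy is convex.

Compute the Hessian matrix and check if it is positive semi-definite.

f(x,y) = 7x^2 + 2y^2 - 5xy
Hessian H = [[14, -5], [-5, 4]]
trace(H) = 18, det(H) = 31
Eigenvalues: (18 +/- sqrt(200)) / 2 = 16.07, 1.929
Since both eigenvalues > 0, f is convex.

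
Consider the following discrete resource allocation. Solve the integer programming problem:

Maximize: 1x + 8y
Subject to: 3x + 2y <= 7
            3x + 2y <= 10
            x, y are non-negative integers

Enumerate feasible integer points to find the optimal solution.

Constraint 1: 3x + 2y <= 7
Constraint 2: 3x + 2y <= 10
Feasible x range (need y >= 0): 0 <= x <= min(7/3, 10/3) => x in {0, ..., 2}.
Enumerate feasible integer points row by row (the coefficient of y is 8 > 0, so for each x the largest feasible y gives the best value):
  x = 0: y <= min((7 - 3*0)/2, (10 - 3*0)/2) => y in {0, ..., 3}; best 1*0 + 8*3 = 24
  x = 1: y <= min((7 - 3*1)/2, (10 - 3*1)/2) => y in {0, ..., 2}; best 1*1 + 8*2 = 17
  x = 2: y <= min((7 - 3*2)/2, (10 - 3*2)/2) => y in {0}; best 1*2 + 8*0 = 2
The maximum 1x + 8y = 24 is achieved at x = 0, y = 3.
Check: 3*0 + 2*3 = 6 <= 7 and 3*0 + 2*3 = 6 <= 10.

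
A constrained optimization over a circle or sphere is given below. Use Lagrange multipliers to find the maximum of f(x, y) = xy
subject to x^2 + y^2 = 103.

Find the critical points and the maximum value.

Lagrange conditions: y = 2*lambda*x and x = 2*lambda*y
If x = 0 then y = 0, violating the constraint, so x, y != 0.
Dividing: y/x = x/y => x^2 = y^2 => y = x or y = -x
Constraint: 2x^2 = 103 => x^2 = 103/2 => x = +/-sqrt(103/2)
Critical points: (sqrt(103/2), sqrt(103/2)), (-sqrt(103/2), -sqrt(103/2)), (sqrt(103/2), -sqrt(103/2)), (-sqrt(103/2), sqrt(103/2))
  y = x:  xy = x^2 = 103/2  at (sqrt(103/2), sqrt(103/2)) and (-sqrt(103/2), -sqrt(103/2))
  y = -x: xy = -x^2 = -103/2 at (sqrt(103/2), -sqrt(103/2)) and (-sqrt(103/2), sqrt(103/2))
Maximum xy = 103/2 at (sqrt(103/2), sqrt(103/2)) and (-sqrt(103/2), -sqrt(103/2))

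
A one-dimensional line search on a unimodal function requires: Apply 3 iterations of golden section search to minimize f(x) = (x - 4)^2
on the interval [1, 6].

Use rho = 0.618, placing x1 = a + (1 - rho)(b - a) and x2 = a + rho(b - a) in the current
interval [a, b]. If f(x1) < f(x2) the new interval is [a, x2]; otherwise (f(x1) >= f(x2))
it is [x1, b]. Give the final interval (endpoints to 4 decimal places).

Golden section search for min of f(x) = (x - 4)^2 on [1, 6].
Each step: x1 = a + (1 - rho)(b - a), x2 = a + rho(b - a); if f(x1) < f(x2) keep [a, x2], otherwise keep [x1, b].
Step 1: [1.0000, 6.0000], x1=2.9100 (f=1.1881), x2=4.0900 (f=0.0081); f(x1) > f(x2) => keep [2.9100, 6.0000]
Step 2: [2.9100, 6.0000], x1=4.0904 (f=0.0082), x2=4.8196 (f=0.6718); f(x1) < f(x2) => keep [2.9100, 4.8196]
Step 3: [2.9100, 4.8196], x1=3.6395 (f=0.1300), x2=4.0901 (f=0.0081); f(x1) > f(x2) => keep [3.6395, 4.8196]
Final interval: [3.6395, 4.8196]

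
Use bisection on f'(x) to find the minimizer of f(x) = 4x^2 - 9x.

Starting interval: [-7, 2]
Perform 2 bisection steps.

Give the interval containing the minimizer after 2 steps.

Finding critical point of f(x) = 4x^2 - 9x using bisection on f'(x) = 8x + -9.
f'(x) = 0 when x = 9/8.
Starting interval: [-7, 2]
Step 1: mid = -5/2, f'(mid) = -29, new interval = [-5/2, 2]
Step 2: mid = -1/4, f'(mid) = -11, new interval = [-1/4, 2]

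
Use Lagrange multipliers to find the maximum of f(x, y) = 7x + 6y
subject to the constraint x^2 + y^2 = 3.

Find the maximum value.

Set up Lagrange conditions: grad f = lambda * grad g
  7 = 2*lambda*x
  6 = 2*lambda*y
From these: x/y = 7/6, so x = 7t, y = 6t for some t.
Substitute into constraint: (7t)^2 + (6t)^2 = 3
  t^2 * 85 = 3
  t = sqrt(3/85)
Maximum = 7*x + 6*y = (7^2 + 6^2)*t = 85 * sqrt(3/85) = sqrt(255)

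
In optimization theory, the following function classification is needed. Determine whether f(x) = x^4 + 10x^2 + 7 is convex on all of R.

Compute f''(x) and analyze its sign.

f(x) = x^4 + 10x^2 + 7
f'(x) = 4x^3 + 20x
f''(x) = 12x^2 + 20
f''(x) = 12x^2 + 20 >= 20 > 0 for all x
Therefore, f is convex on R.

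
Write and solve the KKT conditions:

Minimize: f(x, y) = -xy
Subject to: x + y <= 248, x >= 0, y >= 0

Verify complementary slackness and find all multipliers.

Problem: min -xy s.t. x + y <= 248 (multiplier lambda), x >= 0 (mu_x), y >= 0 (mu_y)
KKT stationarity: -y + lambda - mu_x = 0, -x + lambda - mu_y = 0, with lambda, mu_x, mu_y >= 0
Complementary slackness: lambda*(x + y - 248) = 0, mu_x*x = 0, mu_y*y = 0
If lambda = 0: y = -mu_x <= 0 and x = -mu_y <= 0 force x = y = 0 with f = 0; but x = y = 124 is feasible with f = -15376 < 0, so this is not the minimum. Hence lambda > 0 and x + y = 248.
Try x > 0, y > 0 (so mu_x = mu_y = 0): y = lambda, x = lambda => x = y = lambda
x + y = 248 => 2*lambda = 248 => lambda = 124
x* = y* = 124 > 0, consistent with mu_x = mu_y = 0.
(Any feasible point with x = 0 or y = 0 has f = 0 > -15376, so the minimum is not on those boundaries.)
min(-xy) = -15376 (i.e. max xy = 15376)
Multipliers: lambda = 124, mu_x = 0, mu_y = 0
Complementary slackness: lambda*(x + y - 248) = 124*(124 + 124 - 248) = 0, mu_x*x = 0*124 = 0, mu_y*y = 0*124 = 0. Satisfied.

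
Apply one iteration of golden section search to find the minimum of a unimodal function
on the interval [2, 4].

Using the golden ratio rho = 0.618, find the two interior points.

Golden section search on [2, 4].
Golden ratio rho = 0.618 (approx).
Interior points:
  x_1 = 2 + (1-0.618)*2 = 2.7640
  x_2 = 2 + 0.618*2 = 3.2360
Compare f(x_1) and f(x_2) to determine which subinterval to keep.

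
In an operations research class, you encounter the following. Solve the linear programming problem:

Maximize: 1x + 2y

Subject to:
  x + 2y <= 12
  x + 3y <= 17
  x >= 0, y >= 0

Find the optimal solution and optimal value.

Feasible vertices: (0, 0), (0, 17/3), (2, 5), (12, 0)
Objective 1x + 2y at each:
  (0, 0): 0
  (0, 17/3): 34/3
  (2, 5): 12
  (12, 0): 12
Maximum is 12 at (2, 5).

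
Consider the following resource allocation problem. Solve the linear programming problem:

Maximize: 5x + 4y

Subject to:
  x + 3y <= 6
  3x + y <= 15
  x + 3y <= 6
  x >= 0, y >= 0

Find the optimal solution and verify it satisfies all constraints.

Feasible vertices: (0, 0), (0, 2), (39/8, 3/8), (5, 0)
Objective 5x + 4y at each vertex:
  (0, 0): 0
  (0, 2): 8
  (39/8, 3/8): 207/8
  (5, 0): 25
Maximum is 207/8 at (39/8, 3/8).
Verify constraints at (x, y) = (39/8, 3/8):
  1*(39/8) + 3*(3/8) = 6 <= 6 (active)
  3*(39/8) + 1*(3/8) = 15 <= 15 (active)
  1*(39/8) + 3*(3/8) = 6 <= 6 (active)
  x = 39/8 >= 0, y = 3/8 >= 0. All constraints satisfied.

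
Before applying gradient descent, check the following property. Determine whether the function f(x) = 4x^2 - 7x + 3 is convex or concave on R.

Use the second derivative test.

f(x) = 4x^2 - 7x + 3
f'(x) = 8x - 7
f''(x) = 8
Since f''(x) = 8 > 0 for all x, f is convex on R.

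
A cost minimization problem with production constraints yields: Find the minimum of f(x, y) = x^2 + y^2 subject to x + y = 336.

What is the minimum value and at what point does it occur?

Substitute y = 336 - x into f(x,y) = x^2 + y^2:
g(x) = x^2 + (336 - x)^2 = 2x^2 - 672x + 112896
g'(x) = 4x - 672 = 0  =>  x = 168
y = 336 - 168 = 168
Minimum value = 168^2 + 168^2 = 56448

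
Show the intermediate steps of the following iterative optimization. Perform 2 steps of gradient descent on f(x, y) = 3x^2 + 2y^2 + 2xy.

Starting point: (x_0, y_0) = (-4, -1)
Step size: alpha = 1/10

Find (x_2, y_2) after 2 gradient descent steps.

f(x,y) = 3x^2 + 2y^2 + 2xy
grad_x = 6x + 2y, grad_y = 4y + 2x
Step 1: grad = (-26, -12), (-7/5, 1/5)
Step 2: grad = (-8, -2), (-3/5, 2/5)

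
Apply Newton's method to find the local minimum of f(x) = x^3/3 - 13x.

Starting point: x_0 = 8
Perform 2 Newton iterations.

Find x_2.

f(x) = x^3/3 - 13x
f'(x) = x^2 - 13, f''(x) = 2x
Newton update: x_{n+1} = x_n - (x_n^2 - 13)/(2*x_n)
Step 1: x_0 = 8, f'=51, f''=16, x_1 = 77/16
Step 2: x_1 = 77/16, f'=2601/256, f''=77/8, x_2 = 9257/2464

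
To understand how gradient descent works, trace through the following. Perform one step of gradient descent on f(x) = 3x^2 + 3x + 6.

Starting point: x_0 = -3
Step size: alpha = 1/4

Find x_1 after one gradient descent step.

f(x) = 3x^2 + 3x + 6
f'(x) = 6x + 3
f'(-3) = 6*-3 + (3) = -15
x_1 = x_0 - alpha * f'(x_0) = -3 - 1/4 * -15 = 3/4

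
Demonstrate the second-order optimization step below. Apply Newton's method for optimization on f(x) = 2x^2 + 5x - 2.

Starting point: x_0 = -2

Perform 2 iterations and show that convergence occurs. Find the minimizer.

f(x) = 2x^2 + 5x - 2, f'(x) = 4x + (5), f''(x) = 4
Step 1: f'(-2) = -3, x_1 = -2 - -3/4 = -5/4
Step 2: f'(-5/4) = 0, x_2 = -5/4 (converged)
Newton's method converges in 1 step for quadratics.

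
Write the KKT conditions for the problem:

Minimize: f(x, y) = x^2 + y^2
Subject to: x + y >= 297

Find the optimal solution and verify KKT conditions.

KKT conditions for min x^2 + y^2 s.t. x + y >= 297:
Stationarity: 2x = mu, 2y = mu
So x = y = mu/2.
Complementary slackness: mu*(x + y - 297) = 0
Primal feasibility: x + y >= 297; dual feasibility: mu >= 0
If mu = 0 then x = y = 0, but 0 + 0 < 297 is infeasible, so the constraint is active.
Constraint active: x + y = 2*(mu/2) = 297 => mu = 297
x = y = 297/2, f = 88209/2
Verify: stationarity 2*(297/2) = 297 = mu; primal 297/2 + 297/2 = 297 >= 297; dual mu = 297 >= 0; complementary slackness 297*(297 - 297) = 0. All KKT conditions hold.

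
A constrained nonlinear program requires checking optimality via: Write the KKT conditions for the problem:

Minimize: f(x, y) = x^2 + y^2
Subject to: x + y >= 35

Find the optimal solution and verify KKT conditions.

KKT conditions for min x^2 + y^2 s.t. x + y >= 35:
Stationarity: 2x = mu, 2y = mu
So x = y = mu/2.
Complementary slackness: mu*(x + y - 35) = 0
Primal feasibility: x + y >= 35; dual feasibility: mu >= 0
If mu = 0 then x = y = 0, but 0 + 0 < 35 is infeasible, so the constraint is active.
Constraint active: x + y = 2*(mu/2) = 35 => mu = 35
x = y = 35/2, f = 1225/2
Verify: stationarity 2*(35/2) = 35 = mu; primal 35/2 + 35/2 = 35 >= 35; dual mu = 35 >= 0; complementary slackness 35*(35 - 35) = 0. All KKT conditions hold.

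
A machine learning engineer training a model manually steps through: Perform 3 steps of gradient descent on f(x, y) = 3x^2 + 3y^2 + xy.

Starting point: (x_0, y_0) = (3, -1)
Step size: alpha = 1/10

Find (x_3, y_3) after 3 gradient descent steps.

f(x,y) = 3x^2 + 3y^2 + xy
grad_x = 6x + 1y, grad_y = 6y + 1x
Step 1: grad = (17, -3), (13/10, -7/10)
Step 2: grad = (71/10, -29/10), (59/100, -41/100)
Step 3: grad = (313/100, -187/100), (277/1000, -223/1000)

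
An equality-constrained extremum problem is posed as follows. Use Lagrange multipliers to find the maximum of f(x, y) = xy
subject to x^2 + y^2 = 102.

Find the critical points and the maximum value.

Lagrange conditions: y = 2*lambda*x and x = 2*lambda*y
If x = 0 then y = 0, violating the constraint, so x, y != 0.
Dividing: y/x = x/y => x^2 = y^2 => y = x or y = -x
Constraint: 2x^2 = 102 => x^2 = 51 => x = +/-sqrt(51)
Critical points: (sqrt(51), sqrt(51)), (-sqrt(51), -sqrt(51)), (sqrt(51), -sqrt(51)), (-sqrt(51), sqrt(51))
  y = x:  xy = x^2 = 51  at (sqrt(51), sqrt(51)) and (-sqrt(51), -sqrt(51))
  y = -x: xy = -x^2 = -51 at (sqrt(51), -sqrt(51)) and (-sqrt(51), sqrt(51))
Maximum xy = 51 at (sqrt(51), sqrt(51)) and (-sqrt(51), -sqrt(51))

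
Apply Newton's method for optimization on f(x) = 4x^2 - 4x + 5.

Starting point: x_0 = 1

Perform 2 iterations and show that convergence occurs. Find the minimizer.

f(x) = 4x^2 - 4x + 5, f'(x) = 8x + (-4), f''(x) = 8
Step 1: f'(1) = 4, x_1 = 1 - 4/8 = 1/2
Step 2: f'(1/2) = 0, x_2 = 1/2 (converged)
Newton's method converges in 1 step for quadratics.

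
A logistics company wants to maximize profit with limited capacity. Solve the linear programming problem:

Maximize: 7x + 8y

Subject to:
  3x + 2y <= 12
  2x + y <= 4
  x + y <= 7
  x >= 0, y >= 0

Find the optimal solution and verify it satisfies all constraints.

Feasible vertices: (0, 0), (0, 4), (2, 0)
Objective 7x + 8y at each vertex:
  (0, 0): 0
  (0, 4): 32
  (2, 0): 14
Maximum is 32 at (0, 4).
Verify constraints at (x, y) = (0, 4):
  3*0 + 2*4 = 8 <= 12
  2*0 + 1*4 = 4 <= 4 (active)
  1*0 + 1*4 = 4 <= 7
  x = 0 >= 0, y = 4 >= 0. All constraints satisfied.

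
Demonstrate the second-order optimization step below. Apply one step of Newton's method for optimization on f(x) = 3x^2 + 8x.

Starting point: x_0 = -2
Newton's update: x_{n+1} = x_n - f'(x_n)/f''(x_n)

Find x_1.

f(x) = 3x^2 + 8x
f'(x) = 6x + (8), f''(x) = 6
Newton step: x_1 = x_0 - f'(x_0)/f''(x_0)
f'(-2) = -4
x_1 = -2 - -4/6 = -4/3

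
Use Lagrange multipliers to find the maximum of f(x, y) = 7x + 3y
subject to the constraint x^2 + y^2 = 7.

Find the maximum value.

Set up Lagrange conditions: grad f = lambda * grad g
  7 = 2*lambda*x
  3 = 2*lambda*y
From these: x/y = 7/3, so x = 7t, y = 3t for some t.
Substitute into constraint: (7t)^2 + (3t)^2 = 7
  t^2 * 58 = 7
  t = sqrt(7/58)
Maximum = 7*x + 3*y = (7^2 + 3^2)*t = 58 * sqrt(7/58) = sqrt(406)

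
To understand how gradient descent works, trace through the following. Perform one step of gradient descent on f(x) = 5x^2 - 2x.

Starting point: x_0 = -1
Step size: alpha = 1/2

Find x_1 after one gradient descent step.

f(x) = 5x^2 - 2x
f'(x) = 10x - 2
f'(-1) = 10*-1 + (-2) = -12
x_1 = x_0 - alpha * f'(x_0) = -1 - 1/2 * -12 = 5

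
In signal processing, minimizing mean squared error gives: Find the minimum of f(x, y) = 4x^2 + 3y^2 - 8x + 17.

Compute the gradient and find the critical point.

f(x,y) = 4x^2 + 3y^2 - 8x + 17
df/dx = 8x + (-8) = 0  =>  x = 1
df/dy = 6y + (0) = 0  =>  y = 0
f(1, 0) = 4*(1)^2 + 3*(0)^2 + -8*(1) + 17 = 13
Hessian is diagonal with entries 8, 6 > 0, so this is a minimum.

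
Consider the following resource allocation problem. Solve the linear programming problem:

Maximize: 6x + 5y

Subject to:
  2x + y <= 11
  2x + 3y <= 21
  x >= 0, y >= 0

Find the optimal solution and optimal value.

Feasible vertices: (0, 0), (0, 7), (3, 5), (11/2, 0)
Objective 6x + 5y at each:
  (0, 0): 0
  (0, 7): 35
  (3, 5): 43
  (11/2, 0): 33
Maximum is 43 at (3, 5).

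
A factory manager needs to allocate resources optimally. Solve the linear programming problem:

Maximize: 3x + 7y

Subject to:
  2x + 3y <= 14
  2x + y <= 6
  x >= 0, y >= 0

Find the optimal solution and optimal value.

Feasible vertices: (0, 0), (0, 14/3), (1, 4), (3, 0)
Objective 3x + 7y at each:
  (0, 0): 0
  (0, 14/3): 98/3
  (1, 4): 31
  (3, 0): 9
Maximum is 98/3 at (0, 14/3).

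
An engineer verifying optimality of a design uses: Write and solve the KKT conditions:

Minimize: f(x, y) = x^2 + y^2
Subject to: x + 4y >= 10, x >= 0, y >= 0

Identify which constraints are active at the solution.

KKT conditions for min x^2 + y^2 s.t. 1x + 4y >= 10, x >= 0, y >= 0:
Stationarity: 2x = mu*1 + mu_x, 2y = mu*4 + mu_y, with mu, mu_x, mu_y >= 0
Complementary slackness: mu*(x + 4y - 10) = 0, mu_x*x = 0, mu_y*y = 0
(0, 0) is infeasible (1*0 + 4*0 < 10), so if mu = 0 stationarity would force x = mu_x/2 >= 0, y = mu_y/2 >= 0 with mu_x*x = mu_y*y = 0, i.e. x = y = 0: contradiction. Hence mu > 0 and x + 4y = 10 is active.
Try x > 0, y > 0 (so mu_x = mu_y = 0): x = 1*mu/2, y = 4*mu/2
Substitute: 1*(1*mu/2) + 4*(4*mu/2) = 10
  mu*17/2 = 10 => mu = 20/17
x* = 10/17 > 0, y* = 40/17 > 0, consistent with mu_x = mu_y = 0.
f is convex and the constraints are linear, so this KKT point is the global minimum.
f* = 100/17
Active constraints: x + 4y >= 10 (holds with equality, mu = 20/17 > 0); x >= 0 and y >= 0 are inactive (mu_x = mu_y = 0).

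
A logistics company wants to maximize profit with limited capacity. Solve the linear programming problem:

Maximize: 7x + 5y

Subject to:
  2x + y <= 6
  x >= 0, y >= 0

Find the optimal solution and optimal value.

The feasible region has vertices at [(0, 0), (3, 0), (0, 6)].
Checking objective 7x + 5y at each vertex:
  (0, 0): 7*0 + 5*0 = 0
  (3, 0): 7*3 + 5*0 = 21
  (0, 6): 7*0 + 5*6 = 30
Maximum is 30 at (0, 6).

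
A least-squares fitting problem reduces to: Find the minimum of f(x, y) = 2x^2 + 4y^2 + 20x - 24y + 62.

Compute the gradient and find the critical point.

f(x,y) = 2x^2 + 4y^2 + 20x - 24y + 62
df/dx = 4x + (20) = 0  =>  x = -5
df/dy = 8y + (-24) = 0  =>  y = 3
f(-5, 3) = 2*(-5)^2 + 4*(3)^2 + 20*(-5) + -24*(3) + 62 = -24
Hessian is diagonal with entries 4, 8 > 0, so this is a minimum.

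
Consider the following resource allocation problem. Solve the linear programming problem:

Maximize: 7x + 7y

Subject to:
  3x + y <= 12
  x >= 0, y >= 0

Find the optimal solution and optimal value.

The feasible region has vertices at [(0, 0), (4, 0), (0, 12)].
Checking objective 7x + 7y at each vertex:
  (0, 0): 7*0 + 7*0 = 0
  (4, 0): 7*4 + 7*0 = 28
  (0, 12): 7*0 + 7*12 = 84
Maximum is 84 at (0, 12).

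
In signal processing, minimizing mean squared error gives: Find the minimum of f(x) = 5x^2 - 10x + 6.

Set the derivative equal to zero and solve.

f(x) = 5x^2 - 10x + 6
f'(x) = 10x + (-10) = 0
x = 10/10 = 1
f(1) = 1
Since f''(x) = 10 > 0, this is a minimum.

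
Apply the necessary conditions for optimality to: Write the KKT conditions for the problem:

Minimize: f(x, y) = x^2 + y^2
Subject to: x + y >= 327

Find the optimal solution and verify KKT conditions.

KKT conditions for min x^2 + y^2 s.t. x + y >= 327:
Stationarity: 2x = mu, 2y = mu
So x = y = mu/2.
Complementary slackness: mu*(x + y - 327) = 0
Primal feasibility: x + y >= 327; dual feasibility: mu >= 0
If mu = 0 then x = y = 0, but 0 + 0 < 327 is infeasible, so the constraint is active.
Constraint active: x + y = 2*(mu/2) = 327 => mu = 327
x = y = 327/2, f = 106929/2
Verify: stationarity 2*(327/2) = 327 = mu; primal 327/2 + 327/2 = 327 >= 327; dual mu = 327 >= 0; complementary slackness 327*(327 - 327) = 0. All KKT conditions hold.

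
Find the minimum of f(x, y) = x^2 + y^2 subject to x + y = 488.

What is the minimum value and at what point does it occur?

Substitute y = 488 - x into f(x,y) = x^2 + y^2:
g(x) = x^2 + (488 - x)^2 = 2x^2 - 976x + 238144
g'(x) = 4x - 976 = 0  =>  x = 244
y = 488 - 244 = 244
Minimum value = 244^2 + 244^2 = 119072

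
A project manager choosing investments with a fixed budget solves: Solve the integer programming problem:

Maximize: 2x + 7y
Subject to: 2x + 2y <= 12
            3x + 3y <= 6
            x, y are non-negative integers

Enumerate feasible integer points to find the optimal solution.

Constraint 1: 2x + 2y <= 12
Constraint 2: 3x + 3y <= 6
Feasible x range (need y >= 0): 0 <= x <= min(12/2, 6/3) => x in {0, ..., 2}.
Enumerate feasible integer points row by row (the coefficient of y is 7 > 0, so for each x the largest feasible y gives the best value):
  x = 0: y <= min((12 - 2*0)/2, (6 - 3*0)/3) => y in {0, ..., 2}; best 2*0 + 7*2 = 14
  x = 1: y <= min((12 - 2*1)/2, (6 - 3*1)/3) => y in {0, ..., 1}; best 2*1 + 7*1 = 9
  x = 2: y <= min((12 - 2*2)/2, (6 - 3*2)/3) => y in {0}; best 2*2 + 7*0 = 4
The maximum 2x + 7y = 14 is achieved at x = 0, y = 2.
Check: 2*0 + 2*2 = 4 <= 12 and 3*0 + 3*2 = 6 <= 6.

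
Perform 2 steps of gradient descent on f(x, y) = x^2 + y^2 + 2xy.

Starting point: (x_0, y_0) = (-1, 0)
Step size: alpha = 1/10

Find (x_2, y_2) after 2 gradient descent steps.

f(x,y) = x^2 + y^2 + 2xy
grad_x = 2x + 2y, grad_y = 2y + 2x
Step 1: grad = (-2, -2), (-4/5, 1/5)
Step 2: grad = (-6/5, -6/5), (-17/25, 8/25)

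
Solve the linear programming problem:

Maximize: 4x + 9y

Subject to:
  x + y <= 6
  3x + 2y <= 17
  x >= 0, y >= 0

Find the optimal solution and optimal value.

Feasible vertices: (0, 0), (0, 6), (5, 1), (17/3, 0)
Objective 4x + 9y at each:
  (0, 0): 0
  (0, 6): 54
  (5, 1): 29
  (17/3, 0): 68/3
Maximum is 54 at (0, 6).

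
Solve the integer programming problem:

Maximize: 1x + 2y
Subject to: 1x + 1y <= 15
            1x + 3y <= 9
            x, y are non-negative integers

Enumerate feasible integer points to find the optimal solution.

Constraint 1: 1x + 1y <= 15
Constraint 2: 1x + 3y <= 9
Feasible x range (need y >= 0): 0 <= x <= min(15/1, 9/1) => x in {0, ..., 9}.
Enumerate feasible integer points row by row (the coefficient of y is 2 > 0, so for each x the largest feasible y gives the best value):
  x = 0: y <= min((15 - 1*0)/1, (9 - 1*0)/3) => y in {0, ..., 3}; best 1*0 + 2*3 = 6
  x = 1: y <= min((15 - 1*1)/1, (9 - 1*1)/3) => y in {0, ..., 2}; best 1*1 + 2*2 = 5
  x = 2: y <= min((15 - 1*2)/1, (9 - 1*2)/3) => y in {0, ..., 2}; best 1*2 + 2*2 = 6
  x = 3: y <= min((15 - 1*3)/1, (9 - 1*3)/3) => y in {0, ..., 2}; best 1*3 + 2*2 = 7
  x = 4: y <= min((15 - 1*4)/1, (9 - 1*4)/3) => y in {0, ..., 1}; best 1*4 + 2*1 = 6
  x = 5: y <= min((15 - 1*5)/1, (9 - 1*5)/3) => y in {0, ..., 1}; best 1*5 + 2*1 = 7
  x = 6: y <= min((15 - 1*6)/1, (9 - 1*6)/3) => y in {0, ..., 1}; best 1*6 + 2*1 = 8
  x = 7: y <= min((15 - 1*7)/1, (9 - 1*7)/3) => y in {0}; best 1*7 + 2*0 = 7
  x = 8: y <= min((15 - 1*8)/1, (9 - 1*8)/3) => y in {0}; best 1*8 + 2*0 = 8
  x = 9: y <= min((15 - 1*9)/1, (9 - 1*9)/3) => y in {0}; best 1*9 + 2*0 = 9
The maximum 1x + 2y = 9 is achieved at x = 9, y = 0.
Check: 1*9 + 1*0 = 9 <= 15 and 1*9 + 3*0 = 9 <= 9.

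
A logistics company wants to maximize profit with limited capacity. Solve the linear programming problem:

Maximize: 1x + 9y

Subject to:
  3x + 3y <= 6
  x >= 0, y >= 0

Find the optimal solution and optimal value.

The feasible region has vertices at [(0, 0), (2, 0), (0, 2)].
Checking objective 1x + 9y at each vertex:
  (0, 0): 1*0 + 9*0 = 0
  (2, 0): 1*2 + 9*0 = 2
  (0, 2): 1*0 + 9*2 = 18
Maximum is 18 at (0, 2).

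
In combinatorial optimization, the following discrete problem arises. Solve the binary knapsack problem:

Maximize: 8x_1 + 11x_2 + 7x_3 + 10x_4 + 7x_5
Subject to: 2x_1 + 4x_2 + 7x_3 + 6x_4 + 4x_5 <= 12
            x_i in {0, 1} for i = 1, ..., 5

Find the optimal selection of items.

Items: item 1 (v=8, w=2), item 2 (v=11, w=4), item 3 (v=7, w=7), item 4 (v=10, w=6), item 5 (v=7, w=4)
Capacity: 12
Checking all 32 subsets (w = total weight, v = total value):
  {}: w = 0, v = 0
  {1}: w = 2, v = 8
  {2}: w = 4, v = 11
  {3}: w = 7, v = 7
  {4}: w = 6, v = 10
  {5}: w = 4, v = 7
  {1, 2}: w = 6, v = 19
  {1, 3}: w = 9, v = 15
  {1, 4}: w = 8, v = 18
  {1, 5}: w = 6, v = 15
  {2, 3}: w = 11, v = 18
  {2, 4}: w = 10, v = 21
  {2, 5}: w = 8, v = 18
  {3, 4}: w = 13 > 12, infeasible
  {3, 5}: w = 11, v = 14
  {4, 5}: w = 10, v = 17
  {1, 2, 3}: w = 13 > 12, infeasible
  {1, 2, 4}: w = 12, v = 29
  {1, 2, 5}: w = 10, v = 26
  {1, 3, 4}: w = 15 > 12, infeasible
  {1, 3, 5}: w = 13 > 12, infeasible
  {1, 4, 5}: w = 12, v = 25
  {2, 3, 4}: w = 17 > 12, infeasible
  {2, 3, 5}: w = 15 > 12, infeasible
  {2, 4, 5}: w = 14 > 12, infeasible
  {3, 4, 5}: w = 17 > 12, infeasible
  {1, 2, 3, 4}: w = 19 > 12, infeasible
  {1, 2, 3, 5}: w = 17 > 12, infeasible
  {1, 2, 4, 5}: w = 16 > 12, infeasible
  {1, 3, 4, 5}: w = 19 > 12, infeasible
  {2, 3, 4, 5}: w = 21 > 12, infeasible
  {1, 2, 3, 4, 5}: w = 23 > 12, infeasible
Best feasible subset: items [1, 2, 4]
Total weight: 12 <= 12, total value: 29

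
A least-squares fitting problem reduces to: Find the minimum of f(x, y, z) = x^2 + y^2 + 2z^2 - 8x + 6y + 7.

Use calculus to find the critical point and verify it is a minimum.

f(x,y,z) = x^2 + y^2 + 2z^2 - 8x + 6y + 7
df/dx = 2x + (-8) = 0 => x = 4
df/dy = 2y + (6) = 0 => y = -3
df/dz = 4z + (0) = 0 => z = 0
f(4,-3,0) = 1*(4)^2 + 1*(-3)^2 + 2*(0)^2 + -8*(4) + 6*(-3) + 7 = -18
Hessian is diagonal with entries 2, 2, 4 > 0, confirmed minimum.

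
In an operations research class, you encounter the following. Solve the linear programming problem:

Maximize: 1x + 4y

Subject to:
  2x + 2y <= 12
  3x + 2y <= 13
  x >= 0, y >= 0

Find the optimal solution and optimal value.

Feasible vertices: (0, 0), (0, 6), (1, 5), (13/3, 0)
Objective 1x + 4y at each:
  (0, 0): 0
  (0, 6): 24
  (1, 5): 21
  (13/3, 0): 13/3
Maximum is 24 at (0, 6).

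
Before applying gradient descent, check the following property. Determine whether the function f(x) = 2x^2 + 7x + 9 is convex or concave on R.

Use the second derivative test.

f(x) = 2x^2 + 7x + 9
f'(x) = 4x + 7
f''(x) = 4
Since f''(x) = 4 > 0 for all x, f is convex on R.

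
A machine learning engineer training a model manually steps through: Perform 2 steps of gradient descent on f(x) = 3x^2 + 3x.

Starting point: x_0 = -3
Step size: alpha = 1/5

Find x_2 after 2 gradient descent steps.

f(x) = 3x^2 + 3x, f'(x) = 6x + (3)
Step 1: f'(-3) = -15, x_1 = -3 - 1/5 * -15 = 0
Step 2: f'(0) = 3, x_2 = 0 - 1/5 * 3 = -3/5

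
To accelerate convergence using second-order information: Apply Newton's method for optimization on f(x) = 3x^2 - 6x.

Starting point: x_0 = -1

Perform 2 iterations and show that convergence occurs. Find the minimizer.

f(x) = 3x^2 - 6x, f'(x) = 6x + (-6), f''(x) = 6
Step 1: f'(-1) = -12, x_1 = -1 - -12/6 = 1
Step 2: f'(1) = 0, x_2 = 1 (converged)
Newton's method converges in 1 step for quadratics.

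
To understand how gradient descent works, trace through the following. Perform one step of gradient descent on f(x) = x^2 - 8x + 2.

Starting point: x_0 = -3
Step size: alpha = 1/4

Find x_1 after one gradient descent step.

f(x) = x^2 - 8x + 2
f'(x) = 2x - 8
f'(-3) = 2*-3 + (-8) = -14
x_1 = x_0 - alpha * f'(x_0) = -3 - 1/4 * -14 = 1/2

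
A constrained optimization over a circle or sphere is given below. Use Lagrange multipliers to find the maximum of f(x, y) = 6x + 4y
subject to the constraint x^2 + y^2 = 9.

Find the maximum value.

Set up Lagrange conditions: grad f = lambda * grad g
  6 = 2*lambda*x
  4 = 2*lambda*y
From these: x/y = 6/4, so x = 6t, y = 4t for some t.
Substitute into constraint: (6t)^2 + (4t)^2 = 9
  t^2 * 52 = 9
  t = sqrt(9/52)
Maximum = 6*x + 4*y = (6^2 + 4^2)*t = 52 * sqrt(9/52) = sqrt(468)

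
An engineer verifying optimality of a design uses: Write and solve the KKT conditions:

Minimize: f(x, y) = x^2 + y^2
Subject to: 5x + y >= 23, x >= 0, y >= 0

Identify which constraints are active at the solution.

KKT conditions for min x^2 + y^2 s.t. 5x + 1y >= 23, x >= 0, y >= 0:
Stationarity: 2x = mu*5 + mu_x, 2y = mu*1 + mu_y, with mu, mu_x, mu_y >= 0
Complementary slackness: mu*(5x + y - 23) = 0, mu_x*x = 0, mu_y*y = 0
(0, 0) is infeasible (5*0 + 1*0 < 23), so if mu = 0 stationarity would force x = mu_x/2 >= 0, y = mu_y/2 >= 0 with mu_x*x = mu_y*y = 0, i.e. x = y = 0: contradiction. Hence mu > 0 and 5x + y = 23 is active.
Try x > 0, y > 0 (so mu_x = mu_y = 0): x = 5*mu/2, y = 1*mu/2
Substitute: 5*(5*mu/2) + 1*(1*mu/2) = 23
  mu*26/2 = 23 => mu = 23/13
x* = 115/26 > 0, y* = 23/26 > 0, consistent with mu_x = mu_y = 0.
f is convex and the constraints are linear, so this KKT point is the global minimum.
f* = 529/26
Active constraints: 5x + y >= 23 (holds with equality, mu = 23/13 > 0); x >= 0 and y >= 0 are inactive (mu_x = mu_y = 0).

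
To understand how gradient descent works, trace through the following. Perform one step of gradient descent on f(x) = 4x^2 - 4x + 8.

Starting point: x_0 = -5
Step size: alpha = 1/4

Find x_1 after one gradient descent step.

f(x) = 4x^2 - 4x + 8
f'(x) = 8x - 4
f'(-5) = 8*-5 + (-4) = -44
x_1 = x_0 - alpha * f'(x_0) = -5 - 1/4 * -44 = 6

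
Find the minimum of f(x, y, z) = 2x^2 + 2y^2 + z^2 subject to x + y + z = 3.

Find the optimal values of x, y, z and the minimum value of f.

Using Lagrange multipliers on f = 2x^2 + 2y^2 + z^2 with constraint x + y + z = 3:
Conditions: 2*2*x = lambda, 2*2*y = lambda, 2*1*z = lambda
So x = lambda/4, y = lambda/4, z = lambda/2
Substituting into constraint: lambda * (1) = 3
lambda = 3
x = 3/4, y = 3/4, z = 3/2
Minimum value = 9/2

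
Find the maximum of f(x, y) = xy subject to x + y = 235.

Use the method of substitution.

Substitute y = 235 - x into f(x,y) = xy:
g(x) = x(235 - x) = 235x - x^2
g'(x) = 235 - 2x = 0  =>  x = 235/2
y = 235 - 235/2 = 235/2
Maximum value = (235/2) * (235/2) = 55225/4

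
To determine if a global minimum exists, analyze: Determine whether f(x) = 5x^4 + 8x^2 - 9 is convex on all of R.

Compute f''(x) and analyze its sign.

f(x) = 5x^4 + 8x^2 - 9
f'(x) = 20x^3 + 16x
f''(x) = 60x^2 + 16
f''(x) = 60x^2 + 16 >= 16 > 0 for all x
Therefore, f is convex on R.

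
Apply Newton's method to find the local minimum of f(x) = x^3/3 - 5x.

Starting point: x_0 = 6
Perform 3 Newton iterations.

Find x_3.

f(x) = x^3/3 - 5x
f'(x) = x^2 - 5, f''(x) = 2x
Newton update: x_{n+1} = x_n - (x_n^2 - 5)/(2*x_n)
Step 1: x_0 = 6, f'=31, f''=12, x_1 = 41/12
Step 2: x_1 = 41/12, f'=961/144, f''=41/6, x_2 = 2401/984
Step 3: x_2 = 2401/984, f'=923521/968256, f''=2401/492, x_3 = 10606081/4725168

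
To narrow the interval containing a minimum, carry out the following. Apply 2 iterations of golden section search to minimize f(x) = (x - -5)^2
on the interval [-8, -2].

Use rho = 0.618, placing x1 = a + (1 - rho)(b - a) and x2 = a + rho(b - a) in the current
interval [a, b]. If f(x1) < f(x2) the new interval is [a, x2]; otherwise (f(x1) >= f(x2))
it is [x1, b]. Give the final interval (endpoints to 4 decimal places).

Golden section search for min of f(x) = (x - -5)^2 on [-8, -2].
Each step: x1 = a + (1 - rho)(b - a), x2 = a + rho(b - a); if f(x1) < f(x2) keep [a, x2], otherwise keep [x1, b].
Step 1: [-8.0000, -2.0000], x1=-5.7080 (f=0.5013), x2=-4.2920 (f=0.5013); f(x1) = f(x2) (tie, not '<') => keep [-5.7080, -2.0000]
Step 2: [-5.7080, -2.0000], x1=-4.2915 (f=0.5019), x2=-3.4165 (f=2.5076); f(x1) < f(x2) => keep [-5.7080, -3.4165]
Final interval: [-5.7080, -3.4165]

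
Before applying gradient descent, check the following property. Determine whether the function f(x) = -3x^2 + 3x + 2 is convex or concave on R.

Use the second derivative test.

f(x) = -3x^2 + 3x + 2
f'(x) = -6x + 3
f''(x) = -6
Since f''(x) = -6 < 0 for all x, f is concave on R.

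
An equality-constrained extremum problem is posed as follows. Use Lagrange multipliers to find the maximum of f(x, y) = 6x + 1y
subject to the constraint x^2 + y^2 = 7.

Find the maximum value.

Set up Lagrange conditions: grad f = lambda * grad g
  6 = 2*lambda*x
  1 = 2*lambda*y
From these: x/y = 6/1, so x = 6t, y = 1t for some t.
Substitute into constraint: (6t)^2 + (1t)^2 = 7
  t^2 * 37 = 7
  t = sqrt(7/37)
Maximum = 6*x + 1*y = (6^2 + 1^2)*t = 37 * sqrt(7/37) = sqrt(259)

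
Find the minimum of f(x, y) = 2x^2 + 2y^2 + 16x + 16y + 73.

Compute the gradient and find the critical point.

f(x,y) = 2x^2 + 2y^2 + 16x + 16y + 73
df/dx = 4x + (16) = 0  =>  x = -4
df/dy = 4y + (16) = 0  =>  y = -4
f(-4, -4) = 2*(-4)^2 + 2*(-4)^2 + 16*(-4) + 16*(-4) + 73 = 9
Hessian is diagonal with entries 4, 4 > 0, so this is a minimum.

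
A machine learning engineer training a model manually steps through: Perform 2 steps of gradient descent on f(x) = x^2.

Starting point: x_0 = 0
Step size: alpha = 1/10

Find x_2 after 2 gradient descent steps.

f(x) = x^2, f'(x) = 2x + (0)
Step 1: f'(0) = 0, x_1 = 0 - 1/10 * 0 = 0
Step 2: f'(0) = 0, x_2 = 0 - 1/10 * 0 = 0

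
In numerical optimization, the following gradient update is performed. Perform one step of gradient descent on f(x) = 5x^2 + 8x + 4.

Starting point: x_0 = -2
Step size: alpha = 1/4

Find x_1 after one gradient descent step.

f(x) = 5x^2 + 8x + 4
f'(x) = 10x + 8
f'(-2) = 10*-2 + (8) = -12
x_1 = x_0 - alpha * f'(x_0) = -2 - 1/4 * -12 = 1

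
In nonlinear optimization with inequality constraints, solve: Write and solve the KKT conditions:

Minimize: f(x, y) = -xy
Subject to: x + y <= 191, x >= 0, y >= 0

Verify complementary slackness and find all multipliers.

Problem: min -xy s.t. x + y <= 191 (multiplier lambda), x >= 0 (mu_x), y >= 0 (mu_y)
KKT stationarity: -y + lambda - mu_x = 0, -x + lambda - mu_y = 0, with lambda, mu_x, mu_y >= 0
Complementary slackness: lambda*(x + y - 191) = 0, mu_x*x = 0, mu_y*y = 0
If lambda = 0: y = -mu_x <= 0 and x = -mu_y <= 0 force x = y = 0 with f = 0; but x = y = 191/2 is feasible with f = -36481/4 < 0, so this is not the minimum. Hence lambda > 0 and x + y = 191.
Try x > 0, y > 0 (so mu_x = mu_y = 0): y = lambda, x = lambda => x = y = lambda
x + y = 191 => 2*lambda = 191 => lambda = 191/2
x* = y* = 191/2 > 0, consistent with mu_x = mu_y = 0.
(Any feasible point with x = 0 or y = 0 has f = 0 > -36481/4, so the minimum is not on those boundaries.)
min(-xy) = -36481/4 (i.e. max xy = 36481/4)
Multipliers: lambda = 191/2, mu_x = 0, mu_y = 0
Complementary slackness: lambda*(x + y - 191) = 191/2*(191/2 + 191/2 - 191) = 0, mu_x*x = 0*191/2 = 0, mu_y*y = 0*191/2 = 0. Satisfied.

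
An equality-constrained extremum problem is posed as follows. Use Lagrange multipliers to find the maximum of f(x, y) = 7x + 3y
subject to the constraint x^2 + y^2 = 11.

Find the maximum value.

Set up Lagrange conditions: grad f = lambda * grad g
  7 = 2*lambda*x
  3 = 2*lambda*y
From these: x/y = 7/3, so x = 7t, y = 3t for some t.
Substitute into constraint: (7t)^2 + (3t)^2 = 11
  t^2 * 58 = 11
  t = sqrt(11/58)
Maximum = 7*x + 3*y = (7^2 + 3^2)*t = 58 * sqrt(11/58) = sqrt(638)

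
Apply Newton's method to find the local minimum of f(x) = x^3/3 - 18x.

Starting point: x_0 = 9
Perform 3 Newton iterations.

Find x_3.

f(x) = x^3/3 - 18x
f'(x) = x^2 - 18, f''(x) = 2x
Newton update: x_{n+1} = x_n - (x_n^2 - 18)/(2*x_n)
Step 1: x_0 = 9, f'=63, f''=18, x_1 = 11/2
Step 2: x_1 = 11/2, f'=49/4, f''=11, x_2 = 193/44
Step 3: x_2 = 193/44, f'=2401/1936, f''=193/22, x_3 = 72097/16984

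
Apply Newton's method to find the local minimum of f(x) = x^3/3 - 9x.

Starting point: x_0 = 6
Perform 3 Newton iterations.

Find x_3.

f(x) = x^3/3 - 9x
f'(x) = x^2 - 9, f''(x) = 2x
Newton update: x_{n+1} = x_n - (x_n^2 - 9)/(2*x_n)
Step 1: x_0 = 6, f'=27, f''=12, x_1 = 15/4
Step 2: x_1 = 15/4, f'=81/16, f''=15/2, x_2 = 123/40
Step 3: x_2 = 123/40, f'=729/1600, f''=123/20, x_3 = 9843/3280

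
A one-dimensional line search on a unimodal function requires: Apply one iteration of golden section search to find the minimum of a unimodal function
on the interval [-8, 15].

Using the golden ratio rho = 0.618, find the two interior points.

Golden section search on [-8, 15].
Golden ratio rho = 0.618 (approx).
Interior points:
  x_1 = -8 + (1-0.618)*23 = 0.7860
  x_2 = -8 + 0.618*23 = 6.2140
Compare f(x_1) and f(x_2) to determine which subinterval to keep.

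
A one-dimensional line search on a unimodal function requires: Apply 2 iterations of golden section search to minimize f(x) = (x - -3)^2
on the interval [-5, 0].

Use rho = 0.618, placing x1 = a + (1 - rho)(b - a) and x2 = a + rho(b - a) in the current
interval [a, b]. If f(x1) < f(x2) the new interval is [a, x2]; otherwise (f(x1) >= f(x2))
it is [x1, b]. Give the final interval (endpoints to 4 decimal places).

Golden section search for min of f(x) = (x - -3)^2 on [-5, 0].
Each step: x1 = a + (1 - rho)(b - a), x2 = a + rho(b - a); if f(x1) < f(x2) keep [a, x2], otherwise keep [x1, b].
Step 1: [-5.0000, 0.0000], x1=-3.0900 (f=0.0081), x2=-1.9100 (f=1.1881); f(x1) < f(x2) => keep [-5.0000, -1.9100]
Step 2: [-5.0000, -1.9100], x1=-3.8196 (f=0.6718), x2=-3.0904 (f=0.0082); f(x1) > f(x2) => keep [-3.8196, -1.9100]
Final interval: [-3.8196, -1.9100]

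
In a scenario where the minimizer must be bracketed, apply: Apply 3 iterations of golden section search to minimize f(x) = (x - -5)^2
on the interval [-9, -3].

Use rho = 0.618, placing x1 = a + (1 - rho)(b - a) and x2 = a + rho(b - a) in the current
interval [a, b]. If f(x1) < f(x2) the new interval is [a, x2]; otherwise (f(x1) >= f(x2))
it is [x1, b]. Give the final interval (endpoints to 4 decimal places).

Golden section search for min of f(x) = (x - -5)^2 on [-9, -3].
Each step: x1 = a + (1 - rho)(b - a), x2 = a + rho(b - a); if f(x1) < f(x2) keep [a, x2], otherwise keep [x1, b].
Step 1: [-9.0000, -3.0000], x1=-6.7080 (f=2.9173), x2=-5.2920 (f=0.0853); f(x1) > f(x2) => keep [-6.7080, -3.0000]
Step 2: [-6.7080, -3.0000], x1=-5.2915 (f=0.0850), x2=-4.4165 (f=0.3405); f(x1) < f(x2) => keep [-6.7080, -4.4165]
Step 3: [-6.7080, -4.4165], x1=-5.8326 (f=0.6933), x2=-5.2918 (f=0.0852); f(x1) > f(x2) => keep [-5.8326, -4.4165]
Final interval: [-5.8326, -4.4165]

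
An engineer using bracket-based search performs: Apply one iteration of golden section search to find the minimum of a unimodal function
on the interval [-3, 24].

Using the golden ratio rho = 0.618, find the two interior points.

Golden section search on [-3, 24].
Golden ratio rho = 0.618 (approx).
Interior points:
  x_1 = -3 + (1-0.618)*27 = 7.3140
  x_2 = -3 + 0.618*27 = 13.6860
Compare f(x_1) and f(x_2) to determine which subinterval to keep.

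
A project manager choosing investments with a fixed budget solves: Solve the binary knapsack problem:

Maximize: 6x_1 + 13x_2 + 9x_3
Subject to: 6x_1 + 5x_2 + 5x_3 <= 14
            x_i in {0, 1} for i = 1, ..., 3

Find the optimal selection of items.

Items: item 1 (v=6, w=6), item 2 (v=13, w=5), item 3 (v=9, w=5)
Capacity: 14
Checking all 8 subsets (w = total weight, v = total value):
  {}: w = 0, v = 0
  {1}: w = 6, v = 6
  {2}: w = 5, v = 13
  {3}: w = 5, v = 9
  {1, 2}: w = 11, v = 19
  {1, 3}: w = 11, v = 15
  {2, 3}: w = 10, v = 22
  {1, 2, 3}: w = 16 > 14, infeasible
Best feasible subset: items [2, 3]
Total weight: 10 <= 14, total value: 22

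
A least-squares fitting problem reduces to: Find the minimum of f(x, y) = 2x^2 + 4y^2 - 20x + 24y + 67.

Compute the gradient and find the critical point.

f(x,y) = 2x^2 + 4y^2 - 20x + 24y + 67
df/dx = 4x + (-20) = 0  =>  x = 5
df/dy = 8y + (24) = 0  =>  y = -3
f(5, -3) = 2*(5)^2 + 4*(-3)^2 + -20*(5) + 24*(-3) + 67 = -19
Hessian is diagonal with entries 4, 8 > 0, so this is a minimum.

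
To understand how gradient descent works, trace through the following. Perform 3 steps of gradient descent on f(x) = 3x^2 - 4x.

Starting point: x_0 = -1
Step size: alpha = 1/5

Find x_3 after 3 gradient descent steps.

f(x) = 3x^2 - 4x, f'(x) = 6x + (-4)
Step 1: f'(-1) = -10, x_1 = -1 - 1/5 * -10 = 1
Step 2: f'(1) = 2, x_2 = 1 - 1/5 * 2 = 3/5
Step 3: f'(3/5) = -2/5, x_3 = 3/5 - 1/5 * -2/5 = 17/25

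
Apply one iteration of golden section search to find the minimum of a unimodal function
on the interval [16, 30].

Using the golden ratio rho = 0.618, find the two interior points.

Golden section search on [16, 30].
Golden ratio rho = 0.618 (approx).
Interior points:
  x_1 = 16 + (1-0.618)*14 = 21.3480
  x_2 = 16 + 0.618*14 = 24.6520
Compare f(x_1) and f(x_2) to determine which subinterval to keep.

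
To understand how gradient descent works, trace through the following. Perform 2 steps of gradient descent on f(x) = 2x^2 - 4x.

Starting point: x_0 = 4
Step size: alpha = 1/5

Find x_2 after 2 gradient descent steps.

f(x) = 2x^2 - 4x, f'(x) = 4x + (-4)
Step 1: f'(4) = 12, x_1 = 4 - 1/5 * 12 = 8/5
Step 2: f'(8/5) = 12/5, x_2 = 8/5 - 1/5 * 12/5 = 28/25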